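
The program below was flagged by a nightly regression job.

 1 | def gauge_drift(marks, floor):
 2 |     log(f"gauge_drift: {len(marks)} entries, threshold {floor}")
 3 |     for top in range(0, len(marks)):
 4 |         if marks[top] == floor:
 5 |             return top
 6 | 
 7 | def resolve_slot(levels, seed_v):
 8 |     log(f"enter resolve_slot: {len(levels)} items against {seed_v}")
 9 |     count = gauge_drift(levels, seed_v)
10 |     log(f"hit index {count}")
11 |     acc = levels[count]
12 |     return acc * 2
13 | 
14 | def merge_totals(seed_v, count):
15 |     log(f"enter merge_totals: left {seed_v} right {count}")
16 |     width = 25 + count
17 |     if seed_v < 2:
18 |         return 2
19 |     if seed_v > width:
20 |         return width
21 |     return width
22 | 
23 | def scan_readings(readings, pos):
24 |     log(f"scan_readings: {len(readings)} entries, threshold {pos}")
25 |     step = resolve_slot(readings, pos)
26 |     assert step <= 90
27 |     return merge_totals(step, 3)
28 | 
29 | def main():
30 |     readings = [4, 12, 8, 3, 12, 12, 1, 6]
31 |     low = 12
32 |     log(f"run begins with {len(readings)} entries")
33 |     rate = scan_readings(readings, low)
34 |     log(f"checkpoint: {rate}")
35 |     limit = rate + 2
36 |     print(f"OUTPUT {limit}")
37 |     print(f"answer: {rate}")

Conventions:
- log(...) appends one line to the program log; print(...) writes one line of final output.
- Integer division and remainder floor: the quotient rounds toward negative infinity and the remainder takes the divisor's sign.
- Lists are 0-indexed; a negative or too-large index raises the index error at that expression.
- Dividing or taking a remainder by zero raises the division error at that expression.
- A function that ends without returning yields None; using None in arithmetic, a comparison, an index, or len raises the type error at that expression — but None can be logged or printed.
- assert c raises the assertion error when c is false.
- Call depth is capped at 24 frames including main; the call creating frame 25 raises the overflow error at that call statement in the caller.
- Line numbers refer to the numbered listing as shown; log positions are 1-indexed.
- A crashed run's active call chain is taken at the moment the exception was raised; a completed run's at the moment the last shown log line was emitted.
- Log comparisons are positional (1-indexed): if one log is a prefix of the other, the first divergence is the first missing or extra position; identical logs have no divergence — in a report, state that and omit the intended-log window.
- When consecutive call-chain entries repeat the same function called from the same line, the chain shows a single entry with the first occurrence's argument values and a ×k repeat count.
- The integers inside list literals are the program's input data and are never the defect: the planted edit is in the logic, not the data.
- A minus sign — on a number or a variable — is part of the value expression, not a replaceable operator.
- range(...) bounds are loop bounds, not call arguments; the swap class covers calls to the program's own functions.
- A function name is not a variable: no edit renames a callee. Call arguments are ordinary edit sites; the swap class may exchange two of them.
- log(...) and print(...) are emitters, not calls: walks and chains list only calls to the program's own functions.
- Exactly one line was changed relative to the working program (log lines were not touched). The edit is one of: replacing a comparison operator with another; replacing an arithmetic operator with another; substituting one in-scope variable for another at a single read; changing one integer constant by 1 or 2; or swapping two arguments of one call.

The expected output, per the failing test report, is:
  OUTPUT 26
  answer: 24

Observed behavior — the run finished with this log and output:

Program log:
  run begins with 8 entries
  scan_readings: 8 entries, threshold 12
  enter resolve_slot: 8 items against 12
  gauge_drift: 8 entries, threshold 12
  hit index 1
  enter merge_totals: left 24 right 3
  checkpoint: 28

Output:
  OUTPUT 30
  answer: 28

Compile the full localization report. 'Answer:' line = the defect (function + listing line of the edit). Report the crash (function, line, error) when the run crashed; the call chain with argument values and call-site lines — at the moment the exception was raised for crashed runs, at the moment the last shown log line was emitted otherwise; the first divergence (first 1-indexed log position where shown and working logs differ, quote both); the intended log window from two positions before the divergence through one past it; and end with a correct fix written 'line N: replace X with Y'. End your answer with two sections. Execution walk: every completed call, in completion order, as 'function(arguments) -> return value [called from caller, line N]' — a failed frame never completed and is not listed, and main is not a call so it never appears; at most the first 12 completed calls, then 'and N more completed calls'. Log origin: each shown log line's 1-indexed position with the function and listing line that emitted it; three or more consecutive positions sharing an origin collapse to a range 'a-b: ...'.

Answer: the defect is in merge_totals at line 21.
Core observation: Position 7 is the first bad log line: 'checkpoint: 28' should read 'checkpoint: 24'.
Call chain: main.
First divergence: position 7 — shown 'checkpoint: 28', intended 'checkpoint: 24'.
Intended log window:
  5: hit index 1
  6: enter merge_totals: left 24 right 3
  7: checkpoint: 24
Execution walk:
  gauge_drift([4, 12, 8, 3, 12, 12, 1, 6], 12) -> 1  [called from resolve_slot, line 9]
  resolve_slot([4, 12, 8, 3, 12, 12, 1, 6], 12) -> 24  [called from scan_readings, line 25]
  merge_totals(24, 3) -> 28  [called from scan_readings, line 27]
  scan_readings([4, 12, 8, 3, 12, 12, 1, 6], 12) -> 28  [called from main, line 33]
Origin of each log line:
  1: from main, line 32
  2: from scan_readings, line 24
  3: from resolve_slot, line 8
  4: from gauge_drift, line 2
  5: from resolve_slot, line 10
  6: from merge_totals, line 15
  7: from main, line 34
A correct fix: line 21: replace `width` with `seed_v`.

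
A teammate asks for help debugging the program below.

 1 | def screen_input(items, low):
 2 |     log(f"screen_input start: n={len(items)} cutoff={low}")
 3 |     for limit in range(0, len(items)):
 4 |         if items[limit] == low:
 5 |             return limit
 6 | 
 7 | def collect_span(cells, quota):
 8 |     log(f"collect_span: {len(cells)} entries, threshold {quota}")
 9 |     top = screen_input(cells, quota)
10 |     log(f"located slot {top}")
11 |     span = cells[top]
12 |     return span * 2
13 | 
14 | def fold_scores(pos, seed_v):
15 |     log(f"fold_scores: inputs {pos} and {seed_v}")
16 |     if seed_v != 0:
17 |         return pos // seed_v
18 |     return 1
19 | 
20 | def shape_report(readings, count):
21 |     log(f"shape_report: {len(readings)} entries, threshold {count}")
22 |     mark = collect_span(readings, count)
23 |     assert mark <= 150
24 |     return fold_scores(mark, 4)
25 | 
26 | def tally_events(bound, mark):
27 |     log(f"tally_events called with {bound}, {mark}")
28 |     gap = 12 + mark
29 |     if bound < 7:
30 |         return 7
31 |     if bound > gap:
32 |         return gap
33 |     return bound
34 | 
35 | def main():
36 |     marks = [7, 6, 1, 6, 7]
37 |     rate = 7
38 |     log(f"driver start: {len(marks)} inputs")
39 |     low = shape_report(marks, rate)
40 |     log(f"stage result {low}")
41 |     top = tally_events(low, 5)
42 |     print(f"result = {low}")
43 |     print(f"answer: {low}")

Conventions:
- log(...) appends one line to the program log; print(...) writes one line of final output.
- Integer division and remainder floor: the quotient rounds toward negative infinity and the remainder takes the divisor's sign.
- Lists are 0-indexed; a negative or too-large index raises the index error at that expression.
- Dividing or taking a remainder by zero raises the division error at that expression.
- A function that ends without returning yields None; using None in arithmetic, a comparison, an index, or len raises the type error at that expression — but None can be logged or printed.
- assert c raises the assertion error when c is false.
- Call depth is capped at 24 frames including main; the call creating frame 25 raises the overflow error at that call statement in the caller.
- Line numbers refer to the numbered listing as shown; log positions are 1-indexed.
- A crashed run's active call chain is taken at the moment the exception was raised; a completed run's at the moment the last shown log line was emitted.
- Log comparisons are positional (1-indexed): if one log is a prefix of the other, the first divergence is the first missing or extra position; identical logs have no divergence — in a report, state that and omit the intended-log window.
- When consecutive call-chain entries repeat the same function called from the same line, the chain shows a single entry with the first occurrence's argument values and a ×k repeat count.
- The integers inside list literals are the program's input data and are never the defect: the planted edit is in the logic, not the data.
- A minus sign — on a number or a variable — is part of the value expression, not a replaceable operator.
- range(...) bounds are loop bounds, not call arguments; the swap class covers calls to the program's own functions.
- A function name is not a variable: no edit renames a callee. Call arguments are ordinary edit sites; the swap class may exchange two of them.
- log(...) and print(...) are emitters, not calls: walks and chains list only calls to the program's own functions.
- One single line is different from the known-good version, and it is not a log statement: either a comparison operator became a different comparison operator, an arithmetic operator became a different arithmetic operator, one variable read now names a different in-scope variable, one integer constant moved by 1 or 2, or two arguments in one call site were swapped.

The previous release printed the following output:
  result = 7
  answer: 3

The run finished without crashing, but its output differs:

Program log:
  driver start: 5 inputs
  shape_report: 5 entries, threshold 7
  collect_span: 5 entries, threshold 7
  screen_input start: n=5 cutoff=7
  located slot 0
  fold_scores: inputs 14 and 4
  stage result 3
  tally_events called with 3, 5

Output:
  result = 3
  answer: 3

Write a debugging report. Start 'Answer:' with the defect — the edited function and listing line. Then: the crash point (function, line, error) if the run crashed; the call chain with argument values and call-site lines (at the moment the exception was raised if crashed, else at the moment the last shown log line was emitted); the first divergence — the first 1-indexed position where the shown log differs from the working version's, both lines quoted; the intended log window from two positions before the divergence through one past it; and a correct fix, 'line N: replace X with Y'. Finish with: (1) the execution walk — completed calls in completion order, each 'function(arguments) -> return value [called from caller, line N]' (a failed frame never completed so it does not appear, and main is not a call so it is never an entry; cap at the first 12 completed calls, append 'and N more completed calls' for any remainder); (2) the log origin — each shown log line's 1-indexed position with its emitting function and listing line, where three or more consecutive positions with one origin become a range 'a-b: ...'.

Answer: the defect is in main at line 42.
Key fact: The two runs log identically and part ways only at the printed values.
Call chain: main -> tally_events(3, 5) (called at line 41).
First divergence: none; the two logs match at every position.
Execution walk:
  screen_input([7, 6, 1, 6, 7], 7) -> 0  [called from collect_span, line 9]
  collect_span([7, 6, 1, 6, 7], 7) -> 14  [called from shape_report, line 22]
  fold_scores(14, 4) -> 3  [called from shape_report, line 24]
  shape_report([7, 6, 1, 6, 7], 7) -> 3  [called from main, line 39]
  tally_events(3, 5) -> 7  [called from main, line 41]
Log origin:
  1: from main, line 38
  2: from shape_report, line 21
  3: from collect_span, line 8
  4: from screen_input, line 2
  5: from collect_span, line 10
  6: from fold_scores, line 15
  7: from main, line 40
  8: from tally_events, line 27
A correct fix: line 42: replace `low` with `top`.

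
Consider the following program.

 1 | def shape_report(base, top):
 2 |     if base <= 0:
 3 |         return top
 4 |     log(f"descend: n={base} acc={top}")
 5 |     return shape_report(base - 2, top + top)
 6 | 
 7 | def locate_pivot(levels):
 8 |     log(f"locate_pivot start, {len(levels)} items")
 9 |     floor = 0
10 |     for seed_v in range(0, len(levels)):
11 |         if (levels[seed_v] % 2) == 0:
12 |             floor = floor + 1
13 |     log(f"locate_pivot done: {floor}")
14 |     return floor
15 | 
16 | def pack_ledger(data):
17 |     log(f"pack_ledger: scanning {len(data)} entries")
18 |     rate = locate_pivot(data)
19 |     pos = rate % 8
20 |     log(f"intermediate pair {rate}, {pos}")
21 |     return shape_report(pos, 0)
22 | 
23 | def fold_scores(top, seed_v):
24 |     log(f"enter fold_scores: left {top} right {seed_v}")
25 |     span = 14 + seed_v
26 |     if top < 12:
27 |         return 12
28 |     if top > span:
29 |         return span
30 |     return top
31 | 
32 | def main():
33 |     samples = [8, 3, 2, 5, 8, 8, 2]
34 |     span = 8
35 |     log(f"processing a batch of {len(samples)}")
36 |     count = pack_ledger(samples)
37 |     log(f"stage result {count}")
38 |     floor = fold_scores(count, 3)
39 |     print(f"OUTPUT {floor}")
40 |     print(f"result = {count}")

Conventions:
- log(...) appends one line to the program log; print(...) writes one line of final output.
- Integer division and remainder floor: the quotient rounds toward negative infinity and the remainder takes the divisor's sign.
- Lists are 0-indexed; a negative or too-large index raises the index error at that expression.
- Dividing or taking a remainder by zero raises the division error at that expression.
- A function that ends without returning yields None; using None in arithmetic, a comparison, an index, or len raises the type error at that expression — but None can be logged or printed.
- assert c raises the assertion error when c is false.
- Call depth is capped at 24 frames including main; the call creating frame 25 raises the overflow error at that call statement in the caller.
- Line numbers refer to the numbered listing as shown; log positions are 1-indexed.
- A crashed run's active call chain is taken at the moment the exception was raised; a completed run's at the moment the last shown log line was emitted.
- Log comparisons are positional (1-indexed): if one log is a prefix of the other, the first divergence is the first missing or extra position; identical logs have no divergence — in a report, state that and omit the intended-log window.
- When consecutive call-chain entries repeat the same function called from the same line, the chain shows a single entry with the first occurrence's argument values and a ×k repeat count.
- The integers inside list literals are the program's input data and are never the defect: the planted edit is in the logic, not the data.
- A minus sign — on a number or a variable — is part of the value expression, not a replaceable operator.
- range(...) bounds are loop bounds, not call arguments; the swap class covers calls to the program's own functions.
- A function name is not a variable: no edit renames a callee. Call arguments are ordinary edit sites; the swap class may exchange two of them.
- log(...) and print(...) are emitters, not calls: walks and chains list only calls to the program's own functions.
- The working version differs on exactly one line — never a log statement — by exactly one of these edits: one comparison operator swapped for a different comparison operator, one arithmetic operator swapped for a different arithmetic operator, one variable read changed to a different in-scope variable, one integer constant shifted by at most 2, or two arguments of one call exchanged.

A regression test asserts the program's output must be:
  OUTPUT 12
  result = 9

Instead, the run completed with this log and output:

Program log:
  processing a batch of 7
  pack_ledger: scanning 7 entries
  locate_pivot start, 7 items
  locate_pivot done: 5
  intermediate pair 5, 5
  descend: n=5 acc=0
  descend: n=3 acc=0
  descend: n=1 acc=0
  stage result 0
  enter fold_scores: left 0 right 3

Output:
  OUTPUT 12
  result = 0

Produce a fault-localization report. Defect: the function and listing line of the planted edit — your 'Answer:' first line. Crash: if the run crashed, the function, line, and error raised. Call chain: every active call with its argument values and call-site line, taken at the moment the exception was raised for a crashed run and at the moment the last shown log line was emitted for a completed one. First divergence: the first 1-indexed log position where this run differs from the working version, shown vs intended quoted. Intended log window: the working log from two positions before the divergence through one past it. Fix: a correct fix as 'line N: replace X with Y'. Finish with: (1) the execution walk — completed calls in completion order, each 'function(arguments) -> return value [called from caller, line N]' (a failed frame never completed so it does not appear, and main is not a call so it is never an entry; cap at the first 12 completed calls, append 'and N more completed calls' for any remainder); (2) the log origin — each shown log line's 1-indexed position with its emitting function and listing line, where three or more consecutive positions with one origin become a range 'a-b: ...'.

Answer: the defect is in shape_report at line 5.
Key fact: Position 7 is the first bad log line: 'descend: n=3 acc=0' should read 'descend: n=3 acc=5'.
Call chain: main -> fold_scores(0, 3) (called at line 38).
First divergence: position 7 — shown 'descend: n=3 acc=0', intended 'descend: n=3 acc=5'.
Intended log window:
  5: intermediate pair 5, 5
  6: descend: n=5 acc=0
  7: descend: n=3 acc=5
  8: descend: n=1 acc=8
Execution walk:
  locate_pivot([8, 3, 2, 5, 8, 8, 2]) -> 5  [called from pack_ledger, line 18]
  shape_report(-1, 0) -> 0  [called from shape_report, line 5]
  shape_report(1, 0) -> 0  [called from shape_report, line 5]
  shape_report(3, 0) -> 0  [called from shape_report, line 5]
  shape_report(5, 0) -> 0  [called from pack_ledger, line 21]
  pack_ledger([8, 3, 2, 5, 8, 8, 2]) -> 0  [called from main, line 36]
  fold_scores(0, 3) -> 12  [called from main, line 38]
Log line origins:
  1: emitted by main (line 35)
  2: emitted by pack_ledger (line 17)
  3: emitted by locate_pivot (line 8)
  4: emitted by locate_pivot (line 13)
  5: emitted by pack_ledger (line 20)
  6-8: emitted by shape_report (line 4)
  9: emitted by main (line 37)
  10: emitted by fold_scores (line 24)
A correct fix: line 5: replace `top + top` with `top + base`.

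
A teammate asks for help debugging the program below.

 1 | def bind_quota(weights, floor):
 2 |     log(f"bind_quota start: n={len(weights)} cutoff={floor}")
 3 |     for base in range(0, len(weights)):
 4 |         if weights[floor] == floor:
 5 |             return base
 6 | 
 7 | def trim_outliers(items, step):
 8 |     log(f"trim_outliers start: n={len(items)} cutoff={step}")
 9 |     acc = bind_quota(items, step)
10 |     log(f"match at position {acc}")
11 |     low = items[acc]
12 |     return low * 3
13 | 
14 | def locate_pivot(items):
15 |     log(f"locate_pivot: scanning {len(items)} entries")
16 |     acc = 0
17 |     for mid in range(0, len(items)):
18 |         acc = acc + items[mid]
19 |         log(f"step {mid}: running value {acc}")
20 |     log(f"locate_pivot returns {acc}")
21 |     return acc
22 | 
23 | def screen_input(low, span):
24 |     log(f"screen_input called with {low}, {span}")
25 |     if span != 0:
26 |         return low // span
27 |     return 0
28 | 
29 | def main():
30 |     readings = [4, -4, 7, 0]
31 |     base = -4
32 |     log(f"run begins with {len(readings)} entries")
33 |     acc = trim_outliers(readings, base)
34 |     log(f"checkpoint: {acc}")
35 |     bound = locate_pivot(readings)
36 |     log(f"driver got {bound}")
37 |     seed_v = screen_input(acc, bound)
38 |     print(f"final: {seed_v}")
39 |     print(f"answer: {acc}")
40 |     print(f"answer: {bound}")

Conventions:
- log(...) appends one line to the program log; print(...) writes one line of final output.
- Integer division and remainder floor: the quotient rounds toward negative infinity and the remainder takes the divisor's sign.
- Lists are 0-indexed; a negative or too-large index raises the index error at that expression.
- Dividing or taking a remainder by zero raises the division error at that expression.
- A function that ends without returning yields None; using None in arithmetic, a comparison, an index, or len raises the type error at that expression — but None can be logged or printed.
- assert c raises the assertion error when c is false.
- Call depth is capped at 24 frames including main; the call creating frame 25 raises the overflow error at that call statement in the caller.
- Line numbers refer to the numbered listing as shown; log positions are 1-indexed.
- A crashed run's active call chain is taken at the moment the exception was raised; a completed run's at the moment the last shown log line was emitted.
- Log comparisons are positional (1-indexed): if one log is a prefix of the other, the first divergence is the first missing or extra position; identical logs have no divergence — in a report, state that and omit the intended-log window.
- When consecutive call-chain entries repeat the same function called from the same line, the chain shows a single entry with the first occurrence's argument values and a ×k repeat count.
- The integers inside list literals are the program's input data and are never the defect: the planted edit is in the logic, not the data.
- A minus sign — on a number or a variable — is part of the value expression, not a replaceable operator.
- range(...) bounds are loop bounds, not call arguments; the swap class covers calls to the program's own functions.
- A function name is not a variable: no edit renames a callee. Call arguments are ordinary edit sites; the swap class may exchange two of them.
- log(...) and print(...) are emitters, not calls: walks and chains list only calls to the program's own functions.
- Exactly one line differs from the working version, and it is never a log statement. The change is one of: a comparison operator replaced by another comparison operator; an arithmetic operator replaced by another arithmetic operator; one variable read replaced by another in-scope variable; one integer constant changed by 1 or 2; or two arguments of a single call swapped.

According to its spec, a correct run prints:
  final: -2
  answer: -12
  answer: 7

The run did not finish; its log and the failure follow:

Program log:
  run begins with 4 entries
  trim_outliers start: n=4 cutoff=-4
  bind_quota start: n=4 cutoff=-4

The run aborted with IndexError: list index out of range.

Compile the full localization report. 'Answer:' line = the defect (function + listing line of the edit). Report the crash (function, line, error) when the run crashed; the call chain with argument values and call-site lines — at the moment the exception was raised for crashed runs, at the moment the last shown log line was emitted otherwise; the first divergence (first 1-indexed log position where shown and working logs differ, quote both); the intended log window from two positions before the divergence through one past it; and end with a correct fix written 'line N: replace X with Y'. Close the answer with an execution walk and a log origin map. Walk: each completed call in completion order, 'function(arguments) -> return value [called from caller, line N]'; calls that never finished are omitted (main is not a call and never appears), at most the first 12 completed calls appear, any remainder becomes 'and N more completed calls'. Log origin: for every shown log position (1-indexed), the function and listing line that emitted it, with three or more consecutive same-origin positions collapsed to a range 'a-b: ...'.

Answer: the defect is in bind_quota at line 4.
Core observation: Only 3 log lines were emitted before the run died; the intended continuation was 'match at position 1'.
Crash: bind_quota, line 4, IndexError.
Call chain: main -> trim_outliers([4, -4, 7, 0], -4) (called at line 33) -> bind_quota([4, -4, 7, 0], -4) (called at line 9).
First divergence: position 4 — after 3 matching lines the faulty run goes silent; intended next line 'match at position 1'.
Intended log window:
  2: trim_outliers start: n=4 cutoff=-4
  3: bind_quota start: n=4 cutoff=-4
  4: match at position 1
  5: checkpoint: -12
Execution walk:
  (no call completed)
Origin of each log line:
  1: emitted by main (line 32)
  2: emitted by trim_outliers (line 8)
  3: emitted by bind_quota (line 2)
A correct fix: line 4: replace `weights[floor]` with `weights[base]`.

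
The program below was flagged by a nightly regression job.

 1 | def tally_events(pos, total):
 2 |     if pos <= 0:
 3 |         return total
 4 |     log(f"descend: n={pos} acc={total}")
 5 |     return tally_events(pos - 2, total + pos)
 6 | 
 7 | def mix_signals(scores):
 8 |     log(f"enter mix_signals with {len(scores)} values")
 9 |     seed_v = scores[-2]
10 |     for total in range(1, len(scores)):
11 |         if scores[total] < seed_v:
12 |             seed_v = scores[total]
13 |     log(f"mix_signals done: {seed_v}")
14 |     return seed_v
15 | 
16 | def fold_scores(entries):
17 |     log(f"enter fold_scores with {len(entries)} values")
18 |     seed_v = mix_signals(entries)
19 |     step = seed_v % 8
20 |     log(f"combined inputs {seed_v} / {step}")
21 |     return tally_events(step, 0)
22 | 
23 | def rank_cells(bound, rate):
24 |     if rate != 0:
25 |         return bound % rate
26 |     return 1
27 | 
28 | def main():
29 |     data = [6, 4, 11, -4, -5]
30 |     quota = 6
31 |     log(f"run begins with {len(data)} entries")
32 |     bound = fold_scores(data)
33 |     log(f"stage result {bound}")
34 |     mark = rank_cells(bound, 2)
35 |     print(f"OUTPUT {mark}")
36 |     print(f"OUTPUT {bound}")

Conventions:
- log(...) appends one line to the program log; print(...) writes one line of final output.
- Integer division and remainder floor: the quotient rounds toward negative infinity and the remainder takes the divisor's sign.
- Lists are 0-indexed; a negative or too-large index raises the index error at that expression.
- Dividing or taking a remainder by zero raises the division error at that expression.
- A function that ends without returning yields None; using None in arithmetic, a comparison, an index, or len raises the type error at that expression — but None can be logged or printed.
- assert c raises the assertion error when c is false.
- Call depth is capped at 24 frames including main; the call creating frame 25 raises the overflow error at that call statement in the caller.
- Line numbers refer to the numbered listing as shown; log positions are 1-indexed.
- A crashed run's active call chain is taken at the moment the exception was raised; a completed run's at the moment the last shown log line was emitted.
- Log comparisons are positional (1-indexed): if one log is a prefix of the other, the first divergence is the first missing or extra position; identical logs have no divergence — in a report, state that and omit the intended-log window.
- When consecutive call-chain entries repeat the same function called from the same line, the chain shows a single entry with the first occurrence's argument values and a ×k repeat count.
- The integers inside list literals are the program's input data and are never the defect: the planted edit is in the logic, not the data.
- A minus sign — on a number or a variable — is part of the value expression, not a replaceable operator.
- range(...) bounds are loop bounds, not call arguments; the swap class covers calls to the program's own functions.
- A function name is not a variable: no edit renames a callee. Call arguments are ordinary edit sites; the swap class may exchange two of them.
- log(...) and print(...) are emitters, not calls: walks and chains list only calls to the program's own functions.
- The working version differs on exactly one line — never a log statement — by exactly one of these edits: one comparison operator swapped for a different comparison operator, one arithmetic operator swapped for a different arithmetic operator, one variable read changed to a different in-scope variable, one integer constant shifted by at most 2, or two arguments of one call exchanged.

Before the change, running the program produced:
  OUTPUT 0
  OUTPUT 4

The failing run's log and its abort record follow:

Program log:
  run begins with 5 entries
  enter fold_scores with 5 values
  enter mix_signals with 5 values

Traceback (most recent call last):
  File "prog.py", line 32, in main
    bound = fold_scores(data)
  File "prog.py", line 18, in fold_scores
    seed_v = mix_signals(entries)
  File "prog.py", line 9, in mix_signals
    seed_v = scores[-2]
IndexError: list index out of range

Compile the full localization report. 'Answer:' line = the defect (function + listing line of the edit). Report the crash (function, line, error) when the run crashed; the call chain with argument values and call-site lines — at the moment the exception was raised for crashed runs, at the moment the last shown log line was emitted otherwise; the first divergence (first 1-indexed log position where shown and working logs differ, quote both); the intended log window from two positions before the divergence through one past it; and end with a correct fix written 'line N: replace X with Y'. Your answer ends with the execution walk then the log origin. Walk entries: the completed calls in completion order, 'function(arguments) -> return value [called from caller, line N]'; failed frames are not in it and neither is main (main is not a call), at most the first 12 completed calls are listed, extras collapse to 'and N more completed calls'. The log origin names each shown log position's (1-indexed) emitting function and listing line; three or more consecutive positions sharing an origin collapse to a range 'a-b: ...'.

Answer: the defect is in mix_signals at line 9.
Key observation: The shown log is a 3-line prefix of the intended one, whose next entry is 'mix_signals done: -5'.
Crash: mix_signals, line 9, IndexError.
Call chain: main -> fold_scores([6, 4, 11, -4, -5]) (called at line 32) -> mix_signals([6, 4, 11, -4, -5]) (called at line 18).
First divergence: position 4 — after 3 matching lines the faulty run goes silent; intended next line 'mix_signals done: -5'.
Intended log window:
  2: enter fold_scores with 5 values
  3: enter mix_signals with 5 values
  4: mix_signals done: -5
  5: combined inputs -5 / 3
Execution walk:
  (no call completed)
Log line origins:
  1: logged in main at line 31
  2: logged in fold_scores at line 17
  3: logged in mix_signals at line 8
A correct fix: line 9: replace `-2` with `0`.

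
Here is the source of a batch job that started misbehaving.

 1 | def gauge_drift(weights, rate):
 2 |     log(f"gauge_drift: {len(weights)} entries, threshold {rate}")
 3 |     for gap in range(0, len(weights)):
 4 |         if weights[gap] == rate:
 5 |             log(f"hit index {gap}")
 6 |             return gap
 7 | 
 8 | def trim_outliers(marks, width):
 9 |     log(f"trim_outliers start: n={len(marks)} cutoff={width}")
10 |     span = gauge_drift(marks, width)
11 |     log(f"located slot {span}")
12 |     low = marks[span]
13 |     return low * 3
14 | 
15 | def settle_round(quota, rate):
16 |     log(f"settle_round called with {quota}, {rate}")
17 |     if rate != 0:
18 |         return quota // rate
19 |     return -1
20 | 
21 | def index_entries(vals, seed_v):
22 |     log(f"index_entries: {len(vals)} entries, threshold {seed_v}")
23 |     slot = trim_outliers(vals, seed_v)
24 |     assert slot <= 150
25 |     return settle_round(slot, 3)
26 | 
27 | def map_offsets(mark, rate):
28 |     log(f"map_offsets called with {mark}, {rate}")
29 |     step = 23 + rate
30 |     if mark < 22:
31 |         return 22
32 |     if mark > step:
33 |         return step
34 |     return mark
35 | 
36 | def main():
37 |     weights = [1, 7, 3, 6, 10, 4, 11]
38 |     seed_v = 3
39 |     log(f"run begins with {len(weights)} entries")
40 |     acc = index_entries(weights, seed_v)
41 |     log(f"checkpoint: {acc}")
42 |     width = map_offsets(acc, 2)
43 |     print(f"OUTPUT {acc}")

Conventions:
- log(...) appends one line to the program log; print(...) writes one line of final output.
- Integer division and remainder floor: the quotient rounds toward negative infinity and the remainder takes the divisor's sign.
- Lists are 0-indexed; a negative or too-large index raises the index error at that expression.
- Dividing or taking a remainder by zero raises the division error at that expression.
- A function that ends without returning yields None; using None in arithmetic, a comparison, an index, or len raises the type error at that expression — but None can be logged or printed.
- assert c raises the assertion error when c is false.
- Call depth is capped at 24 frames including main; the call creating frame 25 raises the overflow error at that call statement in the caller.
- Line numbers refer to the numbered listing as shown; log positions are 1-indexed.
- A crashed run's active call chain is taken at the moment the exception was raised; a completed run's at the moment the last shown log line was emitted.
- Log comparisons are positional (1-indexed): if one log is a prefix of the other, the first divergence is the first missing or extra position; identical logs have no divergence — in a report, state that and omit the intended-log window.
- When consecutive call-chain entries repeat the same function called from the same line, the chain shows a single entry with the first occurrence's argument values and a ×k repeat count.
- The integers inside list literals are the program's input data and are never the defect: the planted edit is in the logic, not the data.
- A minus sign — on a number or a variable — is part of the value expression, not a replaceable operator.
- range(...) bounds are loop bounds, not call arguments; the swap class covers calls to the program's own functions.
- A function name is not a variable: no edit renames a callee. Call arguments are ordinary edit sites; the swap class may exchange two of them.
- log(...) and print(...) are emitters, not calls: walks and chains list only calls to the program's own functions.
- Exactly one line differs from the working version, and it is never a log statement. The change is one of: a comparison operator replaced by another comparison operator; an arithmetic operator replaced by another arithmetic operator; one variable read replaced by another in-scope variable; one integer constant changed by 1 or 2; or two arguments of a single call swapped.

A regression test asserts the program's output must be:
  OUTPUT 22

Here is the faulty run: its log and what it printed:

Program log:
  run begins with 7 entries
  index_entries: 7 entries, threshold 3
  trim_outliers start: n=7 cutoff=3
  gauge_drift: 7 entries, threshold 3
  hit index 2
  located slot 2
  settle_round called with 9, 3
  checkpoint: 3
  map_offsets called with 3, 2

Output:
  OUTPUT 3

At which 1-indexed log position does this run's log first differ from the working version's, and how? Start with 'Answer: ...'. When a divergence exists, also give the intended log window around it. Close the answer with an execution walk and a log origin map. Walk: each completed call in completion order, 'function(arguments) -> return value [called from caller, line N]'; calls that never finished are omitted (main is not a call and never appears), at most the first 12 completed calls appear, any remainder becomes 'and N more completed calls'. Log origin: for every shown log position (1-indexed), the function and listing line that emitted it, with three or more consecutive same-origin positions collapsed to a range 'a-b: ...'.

Answer: none (the log streams are identical).
Execution walk:
  gauge_drift([1, 7, 3, 6, 10, 4, 11], 3) -> 2  [called from trim_outliers, line 10]
  trim_outliers([1, 7, 3, 6, 10, 4, 11], 3) -> 9  [called from index_entries, line 23]
  settle_round(9, 3) -> 3  [called from index_entries, line 25]
  index_entries([1, 7, 3, 6, 10, 4, 11], 3) -> 3  [called from main, line 40]
  map_offsets(3, 2) -> 22  [called from main, line 42]
Log origins:
  1: emitted by main (line 39)
  2: emitted by index_entries (line 22)
  3: emitted by trim_outliers (line 9)
  4: emitted by gauge_drift (line 2)
  5: emitted by gauge_drift (line 5)
  6: emitted by trim_outliers (line 11)
  7: emitted by settle_round (line 16)
  8: emitted by main (line 41)
  9: emitted by map_offsets (line 28)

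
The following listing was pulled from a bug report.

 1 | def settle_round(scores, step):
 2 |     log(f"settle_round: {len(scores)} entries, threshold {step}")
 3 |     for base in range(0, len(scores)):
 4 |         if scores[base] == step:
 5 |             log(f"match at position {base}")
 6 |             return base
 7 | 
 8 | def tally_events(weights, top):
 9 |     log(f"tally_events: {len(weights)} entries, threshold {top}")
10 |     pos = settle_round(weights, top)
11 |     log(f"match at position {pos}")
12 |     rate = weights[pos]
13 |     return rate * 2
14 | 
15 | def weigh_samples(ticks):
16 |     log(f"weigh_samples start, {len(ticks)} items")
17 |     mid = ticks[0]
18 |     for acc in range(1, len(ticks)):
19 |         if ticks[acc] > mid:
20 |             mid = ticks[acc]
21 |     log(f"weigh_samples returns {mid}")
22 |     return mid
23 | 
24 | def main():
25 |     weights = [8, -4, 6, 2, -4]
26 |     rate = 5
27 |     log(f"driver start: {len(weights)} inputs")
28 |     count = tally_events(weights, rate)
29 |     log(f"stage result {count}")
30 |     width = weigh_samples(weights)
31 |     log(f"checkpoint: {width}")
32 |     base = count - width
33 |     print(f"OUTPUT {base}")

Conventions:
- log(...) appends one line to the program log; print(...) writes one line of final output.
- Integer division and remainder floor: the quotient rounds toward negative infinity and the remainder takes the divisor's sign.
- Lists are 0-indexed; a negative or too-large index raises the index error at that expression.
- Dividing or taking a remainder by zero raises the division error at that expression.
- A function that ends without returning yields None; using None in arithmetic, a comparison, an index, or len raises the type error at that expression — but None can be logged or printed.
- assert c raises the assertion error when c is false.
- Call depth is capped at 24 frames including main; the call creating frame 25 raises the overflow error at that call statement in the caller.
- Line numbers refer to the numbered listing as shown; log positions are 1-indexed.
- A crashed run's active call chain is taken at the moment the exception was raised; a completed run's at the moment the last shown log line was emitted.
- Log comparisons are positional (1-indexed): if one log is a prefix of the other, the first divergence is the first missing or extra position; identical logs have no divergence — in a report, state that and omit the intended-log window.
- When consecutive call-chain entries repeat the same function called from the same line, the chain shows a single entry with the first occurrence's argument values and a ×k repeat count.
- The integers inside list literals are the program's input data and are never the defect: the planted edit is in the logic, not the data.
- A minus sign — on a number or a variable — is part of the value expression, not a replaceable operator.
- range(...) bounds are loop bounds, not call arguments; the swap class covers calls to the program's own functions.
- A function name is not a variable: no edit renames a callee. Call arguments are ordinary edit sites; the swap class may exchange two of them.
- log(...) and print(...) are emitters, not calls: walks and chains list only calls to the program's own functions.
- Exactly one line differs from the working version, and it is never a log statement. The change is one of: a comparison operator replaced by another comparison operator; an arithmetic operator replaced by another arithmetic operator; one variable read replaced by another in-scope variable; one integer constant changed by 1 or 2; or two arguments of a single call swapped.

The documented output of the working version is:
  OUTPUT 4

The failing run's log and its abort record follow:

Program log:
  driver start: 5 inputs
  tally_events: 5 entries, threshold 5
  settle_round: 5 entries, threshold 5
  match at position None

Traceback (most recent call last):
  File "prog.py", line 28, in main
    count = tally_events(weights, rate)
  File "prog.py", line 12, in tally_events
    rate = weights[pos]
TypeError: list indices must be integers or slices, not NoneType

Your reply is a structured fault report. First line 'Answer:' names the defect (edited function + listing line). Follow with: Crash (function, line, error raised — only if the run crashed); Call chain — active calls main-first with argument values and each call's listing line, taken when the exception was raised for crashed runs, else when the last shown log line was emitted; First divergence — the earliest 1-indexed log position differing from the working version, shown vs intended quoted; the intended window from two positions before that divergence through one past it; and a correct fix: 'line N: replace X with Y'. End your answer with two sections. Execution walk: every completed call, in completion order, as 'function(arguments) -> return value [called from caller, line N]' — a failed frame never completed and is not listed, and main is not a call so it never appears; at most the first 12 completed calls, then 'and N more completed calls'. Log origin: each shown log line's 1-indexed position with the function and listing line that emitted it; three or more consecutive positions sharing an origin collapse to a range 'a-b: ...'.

Answer: the defect is in main at line 26.
Key fact: Log line 2 is where behavior first shows: 'tally_events: 5 entries, threshold 5' appears instead of 'tally_events: 5 entries, threshold 6'.
Crash: tally_events, line 12, TypeError.
Call chain: main -> tally_events([8, -4, 6, 2, -4], 5) (called at line 28).
First divergence: position 2; shown 'tally_events: 5 entries, threshold 5' vs intended 'tally_events: 5 entries, threshold 6'.
Intended log window:
  1: driver start: 5 inputs
  2: tally_events: 5 entries, threshold 6
  3: settle_round: 5 entries, threshold 6
Execution walk:
  settle_round([8, -4, 6, 2, -4], 5) -> None  [called from tally_events, line 10]
Log line origins:
  1: logged in main at line 27
  2: logged in tally_events at line 9
  3: logged in settle_round at line 2
  4: logged in tally_events at line 11
A correct fix: line 26: replace `5` with `6`.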